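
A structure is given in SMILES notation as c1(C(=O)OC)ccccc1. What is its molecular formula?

Atom tally by fragment:
  benzene ring core → C:6 H:6
  (− 1 ring H displaced by substituents)
  + COOCH3 → C:2 H:3 O:2
Element totals:
  C: 8
  H: 8
  O: 2

C8H8O2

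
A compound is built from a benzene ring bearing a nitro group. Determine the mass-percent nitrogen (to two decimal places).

Atom tally by fragment:
  benzene ring core → C:6 H:6
  (− 1 ring H displaced by substituents)
  + NO2 → N:1 O:2
Element totals:
  C: 6
  H: 5
  N: 1
  O: 2
Molecular formula: C6H5NO2.
Molar mass = 123.111 g/mol.
Mass from N: 1 × 14.007 = 14.007 g/mol.
%N = 14.007 / 123.111 × 100 = 11.38%.

11.38%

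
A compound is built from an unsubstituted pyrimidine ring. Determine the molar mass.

80.09 g/mol

Atom tally by fragment:
  pyrimidine ring core → C:4 H:4 N:2
Element totals:
  C: 4
  H: 4
  N: 2
Molecular formula: C4H4N2.
  M = 4(12.011) + 4(1.008) + 2(14.007)
    = 48.044 + 4.032 + 28.014 = 80.090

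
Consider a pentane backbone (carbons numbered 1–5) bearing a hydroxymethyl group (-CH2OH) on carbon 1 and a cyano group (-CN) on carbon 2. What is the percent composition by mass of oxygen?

12.58%

Atom tally by fragment:
  HOCH2CH2 → C:2 H:5 O:1
  CH(CN) → C:2 H:1 N:1
  CH2 → C:1 H:2
  CH2 → C:1 H:2
  CH3 → C:1 H:3
Element totals:
  C: 7
  H: 13
  N: 1
  O: 1
Molecular formula: C7H13NO.
Molar mass = 127.187 g/mol.
Mass from O: 1 × 15.999 = 15.999 g/mol.
%O = 15.999 / 127.187 × 100 = 12.58%.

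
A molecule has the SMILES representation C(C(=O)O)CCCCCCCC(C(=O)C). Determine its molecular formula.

Atom tally by fragment:
  HOOCCH2 → C:2 H:3 O:2
  CH2 → C:1 H:2
  CH2 → C:1 H:2
  CH2 → C:1 H:2
  CH2 → C:1 H:2
  CH2 → C:1 H:2
  CH2 → C:1 H:2
  CH2 → C:1 H:2
  CH2COCH3 → C:3 H:5 O:1
Element totals:
  C: 12
  H: 22
  O: 3

C12H22O3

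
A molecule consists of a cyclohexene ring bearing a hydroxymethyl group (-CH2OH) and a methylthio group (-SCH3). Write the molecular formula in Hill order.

C8H14OS

Atom tally by fragment:
  cyclohexene ring core → C:6 H:10
  (− 2 ring H displaced by substituents)
  + CH2OH → C:1 H:3 O:1
  + SCH3 → C:1 H:3 S:1
Element totals:
  C: 8
  H: 14
  O: 1
  S: 1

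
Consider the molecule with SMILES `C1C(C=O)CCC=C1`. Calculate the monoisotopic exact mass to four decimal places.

110.0732

Atom tally by fragment:
  cyclohexene ring core → C:6 H:10
  (− 1 ring H displaced by substituents)
  + CHO → C:1 H:1 O:1
Element totals:
  C: 7
  H: 10
  O: 1
Molecular formula: C7H10O.
  M = 7(12.0) + 10(1.007825) + 15.994915
    = 84.000000 + 10.078250 + 15.994915 = 110.073165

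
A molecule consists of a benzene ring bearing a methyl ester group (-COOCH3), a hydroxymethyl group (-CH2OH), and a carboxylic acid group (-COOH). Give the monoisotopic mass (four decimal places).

Atom tally by fragment:
  benzene ring core → C:6 H:6
  (− 3 ring H displaced by substituents)
  + COOCH3 → C:2 H:3 O:2
  + CH2OH → C:1 H:3 O:1
  + COOH → C:1 H:1 O:2
Element totals:
  C: 10
  H: 10
  O: 5
Molecular formula: C10H10O5.
  M = 10(12.0) + 10(1.007825) + 5(15.994915)
    = 120.000000 + 10.078250 + 79.974575 = 210.052825

210.0528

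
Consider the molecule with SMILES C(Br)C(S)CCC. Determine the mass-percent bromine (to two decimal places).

43.64%

Atom tally by fragment:
  BrCH2 → C:1 H:2 Br:1
  CH(SH) → C:1 H:2 S:1
  CH2 → C:1 H:2
  CH2 → C:1 H:2
  CH3 → C:1 H:3
Element totals:
  C: 5
  H: 11
  Br: 1
  S: 1
Molecular formula: C5H11BrS.
Molar mass = 183.107 g/mol.
Mass from Br: 1 × 79.904 = 79.904 g/mol.
%Br = 79.904 / 183.107 × 100 = 43.64%.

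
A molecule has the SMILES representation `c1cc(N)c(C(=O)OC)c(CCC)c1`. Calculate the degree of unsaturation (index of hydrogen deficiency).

5

Atom tally by fragment:
  benzene ring core → C:6 H:6
  (− 3 ring H displaced by substituents)
  + NH2 → N:1 H:2
  + COOCH3 → C:2 H:3 O:2
  + CH2CH2CH3 → C:3 H:7
Element totals:
  C: 11
  H: 15
  N: 1
  O: 2
Molecular formula: C11H15NO2.
DoU = (2C + 2 + N − H − X) / 2 = (2·11 + 2 + 1 − 15 − 0) / 2 = 5.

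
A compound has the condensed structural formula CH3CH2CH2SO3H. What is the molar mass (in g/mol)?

124.15 g/mol

Atom tally by fragment:
  CH3 → C:1 H:3
  CH2 → C:1 H:2
  CH2SO3H → C:1 H:3 S:1 O:3
Element totals:
  C: 3
  H: 8
  O: 3
  S: 1
Molecular formula: C3H8O3S.
  M = 3(12.011) + 8(1.008) + 3(15.999) + 32.06
    = 36.033 + 8.064 + 47.997 + 32.060 = 124.154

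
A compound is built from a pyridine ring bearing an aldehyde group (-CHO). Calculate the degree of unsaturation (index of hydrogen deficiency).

5

Atom tally by fragment:
  pyridine ring core → C:5 H:5 N:1
  (− 1 ring H displaced by substituents)
  + CHO → C:1 H:1 O:1
Element totals:
  C: 6
  H: 5
  N: 1
  O: 1
Molecular formula: C6H5NO.
DoU = (2C + 2 + N − H − X) / 2 = (2·6 + 2 + 1 − 5 − 0) / 2 = 5.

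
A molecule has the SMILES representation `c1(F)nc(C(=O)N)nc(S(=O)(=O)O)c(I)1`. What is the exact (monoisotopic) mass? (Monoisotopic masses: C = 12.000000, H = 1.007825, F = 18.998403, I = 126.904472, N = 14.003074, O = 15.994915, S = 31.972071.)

Atom tally by fragment:
  pyrimidine ring core → C:4 H:4 N:2
  (− 4 ring H displaced by substituents)
  + F → F:1
  + CONH2 → C:1 H:2 O:1 N:1
  + SO3H → S:1 O:3 H:1
  + I → I:1
Element totals:
  C: 5
  H: 3
  F: 1
  I: 1
  N: 3
  O: 4
  S: 1
Molecular formula: C5H3FIN3O4S.
  M = 5(12.0) + 3(1.007825) + 18.998403 + 126.904472 + 3(14.003074) + 4(15.994915) + 31.972071
    = 60.000000 + 3.023475 + 18.998403 + 126.904472 + 42.009222 + 63.979660 + 31.972071 = 346.887303

346.8873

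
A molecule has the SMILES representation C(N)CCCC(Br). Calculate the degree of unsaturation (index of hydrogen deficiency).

Atom tally by fragment:
  H2NCH2 → C:1 H:4 N:1
  CH2 → C:1 H:2
  CH2 → C:1 H:2
  CH2 → C:1 H:2
  CH2Br → C:1 H:2 Br:1
Element totals:
  C: 5
  H: 12
  Br: 1
  N: 1
Molecular formula: C5H12BrN.
DoU = (2C + 2 + N − H − X) / 2 = (2·5 + 2 + 1 − 12 − 1) / 2 = 0.

0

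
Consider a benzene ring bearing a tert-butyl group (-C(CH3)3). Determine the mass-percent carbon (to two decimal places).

Atom tally by fragment:
  benzene ring core → C:6 H:6
  (− 1 ring H displaced by substituents)
  + C(CH3)3 → C:4 H:9
Element totals:
  C: 10
  H: 14
Molecular formula: C10H14.
Molar mass = 134.222 g/mol.
Mass from C: 10 × 12.011 = 120.110 g/mol.
%C = 120.110 / 134.222 × 100 = 89.49%.

89.49%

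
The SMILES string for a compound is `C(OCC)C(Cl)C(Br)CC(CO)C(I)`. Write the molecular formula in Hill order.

Atom tally by fragment:
  C2H5OCH2 → C:3 H:7 O:1
  CH(Cl) → C:1 H:1 Cl:1
  CH(Br) → C:1 H:1 Br:1
  CH2 → C:1 H:2
  CH(CH2OH) → C:2 H:4 O:1
  CH2I → C:1 H:2 I:1
Element totals:
  C: 9
  H: 17
  Br: 1
  Cl: 1
  I: 1
  O: 2

C9H17BrClIO2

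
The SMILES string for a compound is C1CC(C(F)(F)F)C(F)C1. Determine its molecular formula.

C6H8F4

Atom tally by fragment:
  cyclopentane ring core → C:5 H:10
  (− 2 ring H displaced by substituents)
  + CF3 → C:1 F:3
  + F → F:1
Element totals:
  C: 6
  H: 8
  F: 4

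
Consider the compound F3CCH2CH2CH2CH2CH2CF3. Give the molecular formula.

Element totals:
  C: 7
  H: 10
  F: 6

C7H10F6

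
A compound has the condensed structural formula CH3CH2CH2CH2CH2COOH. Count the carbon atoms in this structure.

Element totals:
  C: 6
  H: 12
  O: 2

6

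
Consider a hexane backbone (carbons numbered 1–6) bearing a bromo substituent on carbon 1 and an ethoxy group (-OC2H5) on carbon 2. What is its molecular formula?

Atom tally by fragment:
  BrCH2 → C:1 H:2 Br:1
  CH(OC2H5) → C:3 H:6 O:1
  CH2 → C:1 H:2
  CH2 → C:1 H:2
  CH2 → C:1 H:2
  CH3 → C:1 H:3
Element totals:
  C: 8
  H: 17
  Br: 1
  O: 1

C8H17BrO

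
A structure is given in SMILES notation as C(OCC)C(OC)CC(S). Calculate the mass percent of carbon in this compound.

51.18%

Atom tally by fragment:
  C2H5OCH2 → C:3 H:7 O:1
  CH(OCH3) → C:2 H:4 O:1
  CH2 → C:1 H:2
  CH2SH → C:1 H:3 S:1
Element totals:
  C: 7
  H: 16
  O: 2
  S: 1
Molecular formula: C7H16O2S.
Molar mass = 164.263 g/mol.
Mass from C: 7 × 12.011 = 84.077 g/mol.
%C = 84.077 / 164.263 × 100 = 51.18%.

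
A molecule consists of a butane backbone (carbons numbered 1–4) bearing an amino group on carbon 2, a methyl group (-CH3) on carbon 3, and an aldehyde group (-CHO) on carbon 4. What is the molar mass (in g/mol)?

Atom tally by fragment:
  CH3 → C:1 H:3
  CH(NH2) → C:1 H:3 N:1
  CH(CH3) → C:2 H:4
  CH2CHO → C:2 H:3 O:1
Element totals:
  C: 6
  H: 13
  N: 1
  O: 1
Molecular formula: C6H13NO.
  M = 6(12.011) + 13(1.008) + 14.007 + 15.999
    = 72.066 + 13.104 + 14.007 + 15.999 = 115.176

115.18 g/mol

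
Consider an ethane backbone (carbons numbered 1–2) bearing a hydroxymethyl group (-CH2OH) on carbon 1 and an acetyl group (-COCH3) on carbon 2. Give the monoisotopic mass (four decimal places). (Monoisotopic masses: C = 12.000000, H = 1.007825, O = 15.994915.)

102.0681

Atom tally by fragment:
  HOCH2CH2 → C:2 H:5 O:1
  CH2COCH3 → C:3 H:5 O:1
Element totals:
  C: 5
  H: 10
  O: 2
Molecular formula: C5H10O2.
  M = 5(12.0) + 10(1.007825) + 2(15.994915)
    = 60.000000 + 10.078250 + 31.989830 = 102.068080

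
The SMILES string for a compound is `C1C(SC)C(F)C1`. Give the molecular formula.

Atom tally by fragment:
  cyclobutane ring core → C:4 H:8
  (− 2 ring H displaced by substituents)
  + SCH3 → C:1 H:3 S:1
  + F → F:1
Element totals:
  C: 5
  H: 9
  F: 1
  S: 1

C5H9FS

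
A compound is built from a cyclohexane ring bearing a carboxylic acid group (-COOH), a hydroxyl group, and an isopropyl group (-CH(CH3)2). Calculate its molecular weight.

186.25 g/mol

Atom tally by fragment:
  cyclohexane ring core → C:6 H:12
  (− 3 ring H displaced by substituents)
  + COOH → C:1 H:1 O:2
  + OH → O:1 H:1
  + CH(CH3)2 → C:3 H:7
Element totals:
  C: 10
  H: 18
  O: 3
Molecular formula: C10H18O3.
  M = 10(12.011) + 18(1.008) + 3(15.999)
    = 120.110 + 18.144 + 47.997 = 186.251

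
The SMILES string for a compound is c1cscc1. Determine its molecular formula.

Atom tally by fragment:
  thiophene ring core → C:4 H:4 S:1
Element totals:
  C: 4
  H: 4
  S: 1

C4H4S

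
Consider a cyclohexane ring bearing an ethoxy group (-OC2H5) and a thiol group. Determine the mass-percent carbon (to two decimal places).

59.95%

Atom tally by fragment:
  cyclohexane ring core → C:6 H:12
  (− 2 ring H displaced by substituents)
  + OC2H5 → C:2 H:5 O:1
  + SH → S:1 H:1
Element totals:
  C: 8
  H: 16
  O: 1
  S: 1
Molecular formula: C8H16OS.
Molar mass = 160.275 g/mol.
Mass from C: 8 × 12.011 = 96.088 g/mol.
%C = 96.088 / 160.275 × 100 = 59.95%.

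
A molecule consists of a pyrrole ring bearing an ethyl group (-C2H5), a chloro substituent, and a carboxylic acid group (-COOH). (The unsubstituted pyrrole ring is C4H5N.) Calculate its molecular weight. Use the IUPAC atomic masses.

Atom tally by fragment:
  pyrrole ring core → C:4 H:5 N:1
  (− 3 ring H displaced by substituents)
  + C2H5 → C:2 H:5
  + Cl → Cl:1
  + COOH → C:1 H:1 O:2
Element totals:
  C: 7
  H: 8
  Cl: 1
  N: 1
  O: 2
Molecular formula: C7H8ClNO2.
  M = 7(12.011) + 8(1.008) + 35.45 + 14.007 + 2(15.999)
    = 84.077 + 8.064 + 35.450 + 14.007 + 31.998 = 173.596

173.60 g/mol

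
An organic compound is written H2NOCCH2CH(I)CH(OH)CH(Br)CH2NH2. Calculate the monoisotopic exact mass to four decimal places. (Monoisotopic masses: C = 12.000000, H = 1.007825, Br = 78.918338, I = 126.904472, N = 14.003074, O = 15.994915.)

Element totals:
  C: 6
  H: 12
  Br: 1
  I: 1
  N: 2
  O: 2
Molecular formula: C6H12BrIN2O2.
  M = 6(12.0) + 12(1.007825) + 78.918338 + 126.904472 + 2(14.003074) + 2(15.994915)
    = 72.000000 + 12.093900 + 78.918338 + 126.904472 + 28.006148 + 31.989830 = 349.912688

349.9127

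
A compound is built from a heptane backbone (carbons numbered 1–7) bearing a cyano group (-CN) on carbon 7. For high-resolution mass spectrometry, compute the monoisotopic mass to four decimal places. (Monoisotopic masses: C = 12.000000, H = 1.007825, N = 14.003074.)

Atom tally by fragment:
  CH3 → C:1 H:3
  CH2 → C:1 H:2
  CH2 → C:1 H:2
  CH2 → C:1 H:2
  CH2 → C:1 H:2
  CH2 → C:1 H:2
  CH2CN → C:2 H:2 N:1
Element totals:
  C: 8
  H: 15
  N: 1
Molecular formula: C8H15N.
  M = 8(12.0) + 15(1.007825) + 14.003074
    = 96.000000 + 15.117375 + 14.003074 = 125.120449

125.1204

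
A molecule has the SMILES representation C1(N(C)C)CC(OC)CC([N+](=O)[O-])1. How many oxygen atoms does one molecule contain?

Atom tally by fragment:
  cyclopentane ring core → C:5 H:10
  (− 3 ring H displaced by substituents)
  + N(CH3)2 → N:1 C:2 H:6
  + OCH3 → C:1 H:3 O:1
  + NO2 → N:1 O:2
Element totals:
  C: 8
  H: 16
  N: 2
  O: 3

3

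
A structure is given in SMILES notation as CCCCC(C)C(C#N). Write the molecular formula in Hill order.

Atom tally by fragment:
  CH3 → C:1 H:3
  CH2 → C:1 H:2
  CH2 → C:1 H:2
  CH2 → C:1 H:2
  CH(CH3) → C:2 H:4
  CH2CN → C:2 H:2 N:1
Element totals:
  C: 8
  H: 15
  N: 1

C8H15N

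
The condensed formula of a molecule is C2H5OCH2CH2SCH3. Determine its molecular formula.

Atom tally by fragment:
  C2H5OCH2 → C:3 H:7 O:1
  CH2SCH3 → C:2 H:5 S:1
Element totals:
  C: 5
  H: 12
  O: 1
  S: 1

C5H12OS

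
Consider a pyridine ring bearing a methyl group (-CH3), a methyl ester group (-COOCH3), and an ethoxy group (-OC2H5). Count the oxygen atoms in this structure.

3

Atom tally by fragment:
  pyridine ring core → C:5 H:5 N:1
  (− 3 ring H displaced by substituents)
  + CH3 → C:1 H:3
  + COOCH3 → C:2 H:3 O:2
  + OC2H5 → C:2 H:5 O:1
Element totals:
  C: 10
  H: 13
  N: 1
  O: 3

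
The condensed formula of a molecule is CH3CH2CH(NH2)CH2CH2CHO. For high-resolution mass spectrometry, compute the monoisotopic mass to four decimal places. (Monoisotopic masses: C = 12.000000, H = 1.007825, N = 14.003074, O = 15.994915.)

115.0997

Atom tally by fragment:
  CH3 → C:1 H:3
  CH2 → C:1 H:2
  CH(NH2) → C:1 H:3 N:1
  CH2 → C:1 H:2
  CH2CHO → C:2 H:3 O:1
Element totals:
  C: 6
  H: 13
  N: 1
  O: 1
Molecular formula: C6H13NO.
  M = 6(12.0) + 13(1.007825) + 14.003074 + 15.994915
    = 72.000000 + 13.101725 + 14.003074 + 15.994915 = 115.099714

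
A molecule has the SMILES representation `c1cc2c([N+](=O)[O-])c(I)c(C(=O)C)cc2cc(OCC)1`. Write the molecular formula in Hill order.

Atom tally by fragment:
  naphthalene ring system core → C:10 H:8
  (− 4 ring H displaced by substituents)
  + NO2 → N:1 O:2
  + I → I:1
  + COCH3 → C:2 H:3 O:1
  + OC2H5 → C:2 H:5 O:1
Element totals:
  C: 14
  H: 12
  I: 1
  N: 1
  O: 4

C14H12INO4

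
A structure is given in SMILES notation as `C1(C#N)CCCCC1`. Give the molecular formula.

C7H11N

Atom tally by fragment:
  cyclohexane ring core → C:6 H:12
  (− 1 ring H displaced by substituents)
  + CN → C:1 N:1
Element totals:
  C: 7
  H: 11
  N: 1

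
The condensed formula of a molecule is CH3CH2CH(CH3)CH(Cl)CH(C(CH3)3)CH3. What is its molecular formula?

C11H23Cl

Atom tally by fragment:
  CH3 → C:1 H:3
  CH2 → C:1 H:2
  CH(CH3) → C:2 H:4
  CH(Cl) → C:1 H:1 Cl:1
  CH(C(CH3)3) → C:5 H:10
  CH3 → C:1 H:3
Element totals:
  C: 11
  H: 23
  Cl: 1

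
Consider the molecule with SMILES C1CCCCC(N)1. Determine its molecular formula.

Atom tally by fragment:
  cyclohexane ring core → C:6 H:12
  (− 1 ring H displaced by substituents)
  + NH2 → N:1 H:2
Element totals:
  C: 6
  H: 13
  N: 1

C6H13N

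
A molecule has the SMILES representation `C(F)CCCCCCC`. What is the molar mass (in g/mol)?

132.22 g/mol

Atom tally by fragment:
  FCH2 → C:1 H:2 F:1
  CH2 → C:1 H:2
  CH2 → C:1 H:2
  CH2 → C:1 H:2
  CH2 → C:1 H:2
  CH2 → C:1 H:2
  CH2 → C:1 H:2
  CH3 → C:1 H:3
Element totals:
  C: 8
  H: 17
  F: 1
Molecular formula: C8H17F.
  M = 8(12.011) + 17(1.008) + 18.998
    = 96.088 + 17.136 + 18.998 = 132.222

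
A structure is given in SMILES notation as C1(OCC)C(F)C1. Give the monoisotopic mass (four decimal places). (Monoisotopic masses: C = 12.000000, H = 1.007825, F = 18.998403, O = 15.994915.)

104.0637

Atom tally by fragment:
  cyclopropane ring core → C:3 H:6
  (− 2 ring H displaced by substituents)
  + OC2H5 → C:2 H:5 O:1
  + F → F:1
Element totals:
  C: 5
  H: 9
  F: 1
  O: 1
Molecular formula: C5H9FO.
  M = 5(12.0) + 9(1.007825) + 18.998403 + 15.994915
    = 60.000000 + 9.070425 + 18.998403 + 15.994915 = 104.063743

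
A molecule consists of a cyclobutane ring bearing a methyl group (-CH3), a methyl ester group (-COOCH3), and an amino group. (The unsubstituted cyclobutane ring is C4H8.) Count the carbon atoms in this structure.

7

Atom tally by fragment:
  cyclobutane ring core → C:4 H:8
  (− 3 ring H displaced by substituents)
  + CH3 → C:1 H:3
  + COOCH3 → C:2 H:3 O:2
  + NH2 → N:1 H:2
Element totals:
  C: 7
  H: 13
  N: 1
  O: 2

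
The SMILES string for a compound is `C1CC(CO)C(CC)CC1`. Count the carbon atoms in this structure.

9

Atom tally by fragment:
  cyclohexane ring core → C:6 H:12
  (− 2 ring H displaced by substituents)
  + CH2OH → C:1 H:3 O:1
  + C2H5 → C:2 H:5
Element totals:
  C: 9
  H: 18
  O: 1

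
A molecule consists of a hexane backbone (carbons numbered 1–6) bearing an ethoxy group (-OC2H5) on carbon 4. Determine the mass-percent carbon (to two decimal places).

Atom tally by fragment:
  CH3 → C:1 H:3
  CH2 → C:1 H:2
  CH2 → C:1 H:2
  CH(OC2H5) → C:3 H:6 O:1
  CH2 → C:1 H:2
  CH3 → C:1 H:3
Element totals:
  C: 8
  H: 18
  O: 1
Molecular formula: C8H18O.
Molar mass = 130.231 g/mol.
Mass from C: 8 × 12.011 = 96.088 g/mol.
%C = 96.088 / 130.231 × 100 = 73.78%.

73.78%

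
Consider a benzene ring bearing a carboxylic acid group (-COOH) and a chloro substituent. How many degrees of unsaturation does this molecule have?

Atom tally by fragment:
  benzene ring core → C:6 H:6
  (− 2 ring H displaced by substituents)
  + COOH → C:1 H:1 O:2
  + Cl → Cl:1
Element totals:
  C: 7
  H: 5
  Cl: 1
  O: 2
Molecular formula: C7H5ClO2.
DoU = (2C + 2 + N − H − X) / 2 = (2·7 + 2 + 0 − 5 − 1) / 2 = 5.

5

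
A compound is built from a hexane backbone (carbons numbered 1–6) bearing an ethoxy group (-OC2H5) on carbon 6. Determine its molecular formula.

Atom tally by fragment:
  CH3 → C:1 H:3
  CH2 → C:1 H:2
  CH2 → C:1 H:2
  CH2 → C:1 H:2
  CH2 → C:1 H:2
  CH2OC2H5 → C:3 H:7 O:1
Element totals:
  C: 8
  H: 18
  O: 1

C8H18O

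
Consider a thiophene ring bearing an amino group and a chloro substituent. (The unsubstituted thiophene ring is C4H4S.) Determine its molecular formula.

C4H4ClNS

Atom tally by fragment:
  thiophene ring core → C:4 H:4 S:1
  (− 2 ring H displaced by substituents)
  + NH2 → N:1 H:2
  + Cl → Cl:1
Element totals:
  C: 4
  H: 4
  Cl: 1
  N: 1
  S: 1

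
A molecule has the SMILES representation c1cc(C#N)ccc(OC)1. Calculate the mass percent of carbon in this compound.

72.17%

Atom tally by fragment:
  benzene ring core → C:6 H:6
  (− 2 ring H displaced by substituents)
  + CN → C:1 N:1
  + OCH3 → C:1 H:3 O:1
Element totals:
  C: 8
  H: 7
  N: 1
  O: 1
Molecular formula: C8H7NO.
Molar mass = 133.150 g/mol.
Mass from C: 8 × 12.011 = 96.088 g/mol.
%C = 96.088 / 133.150 × 100 = 72.17%.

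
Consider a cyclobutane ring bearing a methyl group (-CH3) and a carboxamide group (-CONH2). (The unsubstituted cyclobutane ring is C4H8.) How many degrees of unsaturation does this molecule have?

2

Atom tally by fragment:
  cyclobutane ring core → C:4 H:8
  (− 2 ring H displaced by substituents)
  + CH3 → C:1 H:3
  + CONH2 → C:1 H:2 O:1 N:1
Element totals:
  C: 6
  H: 11
  N: 1
  O: 1
Molecular formula: C6H11NO.
DoU = (2C + 2 + N − H − X) / 2 = (2·6 + 2 + 1 − 11 − 0) / 2 = 2.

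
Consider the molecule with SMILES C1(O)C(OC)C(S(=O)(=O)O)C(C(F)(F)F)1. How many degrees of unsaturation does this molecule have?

Atom tally by fragment:
  cyclobutane ring core → C:4 H:8
  (− 4 ring H displaced by substituents)
  + OH → O:1 H:1
  + OCH3 → C:1 H:3 O:1
  + SO3H → S:1 O:3 H:1
  + CF3 → C:1 F:3
Element totals:
  C: 6
  H: 9
  F: 3
  O: 5
  S: 1
Molecular formula: C6H9F3O5S.
DoU = (2C + 2 + N − H − X) / 2 = (2·6 + 2 + 0 − 9 − 3) / 2 = 1.

1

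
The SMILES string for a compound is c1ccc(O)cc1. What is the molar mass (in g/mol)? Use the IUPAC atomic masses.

94.11 g/mol

Atom tally by fragment:
  benzene ring core → C:6 H:6
  (− 1 ring H displaced by substituents)
  + OH → O:1 H:1
Element totals:
  C: 6
  H: 6
  O: 1
Molecular formula: C6H6O.
  M = 6(12.011) + 6(1.008) + 15.999
    = 72.066 + 6.048 + 15.999 = 94.113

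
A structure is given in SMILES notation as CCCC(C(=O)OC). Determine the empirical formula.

Atom tally by fragment:
  CH3 → C:1 H:3
  CH2 → C:1 H:2
  CH2 → C:1 H:2
  CH2COOCH3 → C:3 H:5 O:2
Element totals:
  C: 6
  H: 12
  O: 2
Molecular formula: C6H12O2.
gcd of subscripts = 2; dividing each by 2:
  C: 6/2 = 3
  H: 12/2 = 6
  O: 2/2 = 1

C3H6O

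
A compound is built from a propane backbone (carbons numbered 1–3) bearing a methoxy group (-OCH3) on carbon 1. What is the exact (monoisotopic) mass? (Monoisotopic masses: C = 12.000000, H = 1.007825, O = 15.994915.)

74.0732

Atom tally by fragment:
  CH3OCH2 → C:2 H:5 O:1
  CH2 → C:1 H:2
  CH3 → C:1 H:3
Element totals:
  C: 4
  H: 10
  O: 1
Molecular formula: C4H10O.
  M = 4(12.0) + 10(1.007825) + 15.994915
    = 48.000000 + 10.078250 + 15.994915 = 74.073165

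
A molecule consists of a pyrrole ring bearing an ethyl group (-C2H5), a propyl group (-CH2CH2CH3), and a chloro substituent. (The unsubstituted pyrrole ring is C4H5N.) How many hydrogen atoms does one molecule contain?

14

Atom tally by fragment:
  pyrrole ring core → C:4 H:5 N:1
  (− 3 ring H displaced by substituents)
  + C2H5 → C:2 H:5
  + CH2CH2CH3 → C:3 H:7
  + Cl → Cl:1
Element totals:
  C: 9
  H: 14
  Cl: 1
  N: 1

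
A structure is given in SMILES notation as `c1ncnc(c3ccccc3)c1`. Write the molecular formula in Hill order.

C10H8N2

Atom tally by fragment:
  pyrimidine ring core → C:4 H:4 N:2
  (− 1 ring H displaced by substituents)
  + C6H5 → C:6 H:5
Element totals:
  C: 10
  H: 8
  N: 2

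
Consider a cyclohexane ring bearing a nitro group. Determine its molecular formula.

C6H11NO2

Atom tally by fragment:
  cyclohexane ring core → C:6 H:12
  (− 1 ring H displaced by substituents)
  + NO2 → N:1 O:2
Element totals:
  C: 6
  H: 11
  N: 1
  O: 2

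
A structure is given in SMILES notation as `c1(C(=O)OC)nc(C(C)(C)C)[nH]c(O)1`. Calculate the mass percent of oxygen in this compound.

Atom tally by fragment:
  imidazole ring core → C:3 H:4 N:2
  (− 3 ring H displaced by substituents)
  + COOCH3 → C:2 H:3 O:2
  + C(CH3)3 → C:4 H:9
  + OH → O:1 H:1
Element totals:
  C: 9
  H: 14
  N: 2
  O: 3
Molecular formula: C9H14N2O3.
Molar mass = 198.222 g/mol.
Mass from O: 3 × 15.999 = 47.997 g/mol.
%O = 47.997 / 198.222 × 100 = 24.21%.

24.21%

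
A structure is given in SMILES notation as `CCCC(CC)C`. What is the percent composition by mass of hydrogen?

Atom tally by fragment:
  CH3 → C:1 H:3
  CH2 → C:1 H:2
  CH2 → C:1 H:2
  CH(C2H5) → C:3 H:6
  CH3 → C:1 H:3
Element totals:
  C: 7
  H: 16
Molecular formula: C7H16.
Molar mass = 100.205 g/mol.
Mass from H: 16 × 1.008 = 16.128 g/mol.
%H = 16.128 / 100.205 × 100 = 16.10%.

16.10%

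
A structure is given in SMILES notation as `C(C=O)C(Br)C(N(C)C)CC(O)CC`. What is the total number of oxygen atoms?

Atom tally by fragment:
  OHCCH2 → C:2 H:3 O:1
  CH(Br) → C:1 H:1 Br:1
  CH(N(CH3)2) → C:3 H:7 N:1
  CH2 → C:1 H:2
  CH(OH) → C:1 H:2 O:1
  CH2 → C:1 H:2
  CH3 → C:1 H:3
Element totals:
  C: 10
  H: 20
  Br: 1
  N: 1
  O: 2

2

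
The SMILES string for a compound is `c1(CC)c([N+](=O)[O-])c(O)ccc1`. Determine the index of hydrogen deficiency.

5

Atom tally by fragment:
  benzene ring core → C:6 H:6
  (− 3 ring H displaced by substituents)
  + C2H5 → C:2 H:5
  + NO2 → N:1 O:2
  + OH → O:1 H:1
Element totals:
  C: 8
  H: 9
  N: 1
  O: 3
Molecular formula: C8H9NO3.
DoU = (2C + 2 + N − H − X) / 2 = (2·8 + 2 + 1 − 9 − 0) / 2 = 5.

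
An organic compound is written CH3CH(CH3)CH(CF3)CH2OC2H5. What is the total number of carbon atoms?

Element totals:
  C: 8
  H: 15
  F: 3
  O: 1

8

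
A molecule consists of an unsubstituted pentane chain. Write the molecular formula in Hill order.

C5H12

Atom tally by fragment:
  CH3 → C:1 H:3
  CH2 → C:1 H:2
  CH2 → C:1 H:2
  CH2 → C:1 H:2
  CH3 → C:1 H:3
Element totals:
  C: 5
  H: 12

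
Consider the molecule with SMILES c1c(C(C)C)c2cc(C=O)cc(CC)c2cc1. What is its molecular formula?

C16H18O

Atom tally by fragment:
  naphthalene ring system core → C:10 H:8
  (− 3 ring H displaced by substituents)
  + CH(CH3)2 → C:3 H:7
  + CHO → C:1 H:1 O:1
  + C2H5 → C:2 H:5
Element totals:
  C: 16
  H: 18
  O: 1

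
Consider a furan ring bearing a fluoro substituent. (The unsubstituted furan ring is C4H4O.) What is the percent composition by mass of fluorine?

Atom tally by fragment:
  furan ring core → C:4 H:4 O:1
  (− 1 ring H displaced by substituents)
  + F → F:1
Element totals:
  C: 4
  H: 3
  F: 1
  O: 1
Molecular formula: C4H3FO.
Molar mass = 86.065 g/mol.
Mass from F: 1 × 18.998 = 18.998 g/mol.
%F = 18.998 / 86.065 × 100 = 22.07%.

22.07%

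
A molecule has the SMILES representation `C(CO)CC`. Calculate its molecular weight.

Atom tally by fragment:
  HOCH2CH2 → C:2 H:5 O:1
  CH2 → C:1 H:2
  CH3 → C:1 H:3
Element totals:
  C: 4
  H: 10
  O: 1
Molecular formula: C4H10O.
  M = 4(12.011) + 10(1.008) + 15.999
    = 48.044 + 10.080 + 15.999 = 74.123

74.12 g/mol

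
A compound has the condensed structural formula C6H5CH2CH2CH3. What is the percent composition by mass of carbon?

Atom tally by fragment:
  C6H5CH2 → C:7 H:7
  CH2 → C:1 H:2
  CH3 → C:1 H:3
Element totals:
  C: 9
  H: 12
Molecular formula: C9H12.
Molar mass = 120.195 g/mol.
Mass from C: 9 × 12.011 = 108.099 g/mol.
%C = 108.099 / 120.195 × 100 = 89.94%.

89.94%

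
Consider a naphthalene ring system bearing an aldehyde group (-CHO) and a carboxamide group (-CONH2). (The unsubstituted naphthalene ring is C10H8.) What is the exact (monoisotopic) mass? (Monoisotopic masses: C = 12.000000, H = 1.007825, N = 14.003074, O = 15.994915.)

199.0633

Atom tally by fragment:
  naphthalene ring system core → C:10 H:8
  (− 2 ring H displaced by substituents)
  + CHO → C:1 H:1 O:1
  + CONH2 → C:1 H:2 O:1 N:1
Element totals:
  C: 12
  H: 9
  N: 1
  O: 2
Molecular formula: C12H9NO2.
  M = 12(12.0) + 9(1.007825) + 14.003074 + 2(15.994915)
    = 144.000000 + 9.070425 + 14.003074 + 31.989830 = 199.063329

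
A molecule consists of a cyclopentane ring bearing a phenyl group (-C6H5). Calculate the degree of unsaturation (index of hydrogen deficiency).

5

Atom tally by fragment:
  cyclopentane ring core → C:5 H:10
  (− 1 ring H displaced by substituents)
  + C6H5 → C:6 H:5
Element totals:
  C: 11
  H: 14
Molecular formula: C11H14.
DoU = (2C + 2 + N − H − X) / 2 = (2·11 + 2 + 0 − 14 − 0) / 2 = 5.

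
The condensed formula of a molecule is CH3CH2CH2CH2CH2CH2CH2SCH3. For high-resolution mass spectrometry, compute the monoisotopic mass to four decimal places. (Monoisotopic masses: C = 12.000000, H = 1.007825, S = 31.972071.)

Atom tally by fragment:
  CH3 → C:1 H:3
  CH2 → C:1 H:2
  CH2 → C:1 H:2
  CH2 → C:1 H:2
  CH2 → C:1 H:2
  CH2 → C:1 H:2
  CH2SCH3 → C:2 H:5 S:1
Element totals:
  C: 8
  H: 18
  S: 1
Molecular formula: C8H18S.
  M = 8(12.0) + 18(1.007825) + 31.972071
    = 96.000000 + 18.140850 + 31.972071 = 146.112921

146.1129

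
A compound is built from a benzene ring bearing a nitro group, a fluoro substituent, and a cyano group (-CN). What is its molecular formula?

Atom tally by fragment:
  benzene ring core → C:6 H:6
  (− 3 ring H displaced by substituents)
  + NO2 → N:1 O:2
  + F → F:1
  + CN → C:1 N:1
Element totals:
  C: 7
  H: 3
  F: 1
  N: 2
  O: 2

C7H3FN2O2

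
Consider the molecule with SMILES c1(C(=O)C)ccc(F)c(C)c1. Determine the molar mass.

Atom tally by fragment:
  benzene ring core → C:6 H:6
  (− 3 ring H displaced by substituents)
  + COCH3 → C:2 H:3 O:1
  + F → F:1
  + CH3 → C:1 H:3
Element totals:
  C: 9
  H: 9
  F: 1
  O: 1
Molecular formula: C9H9FO.
  M = 9(12.011) + 9(1.008) + 18.998 + 15.999
    = 108.099 + 9.072 + 18.998 + 15.999 = 152.168

152.17 g/mol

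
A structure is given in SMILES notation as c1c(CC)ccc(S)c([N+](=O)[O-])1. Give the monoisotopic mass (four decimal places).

Atom tally by fragment:
  benzene ring core → C:6 H:6
  (− 3 ring H displaced by substituents)
  + C2H5 → C:2 H:5
  + SH → S:1 H:1
  + NO2 → N:1 O:2
Element totals:
  C: 8
  H: 9
  N: 1
  O: 2
  S: 1
Molecular formula: C8H9NO2S.
  M = 8(12.0) + 9(1.007825) + 14.003074 + 2(15.994915) + 31.972071
    = 96.000000 + 9.070425 + 14.003074 + 31.989830 + 31.972071 = 183.035400

183.0354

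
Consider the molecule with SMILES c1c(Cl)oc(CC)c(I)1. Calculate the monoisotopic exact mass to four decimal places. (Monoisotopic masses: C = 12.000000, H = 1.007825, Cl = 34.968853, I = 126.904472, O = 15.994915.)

Atom tally by fragment:
  furan ring core → C:4 H:4 O:1
  (− 3 ring H displaced by substituents)
  + Cl → Cl:1
  + C2H5 → C:2 H:5
  + I → I:1
Element totals:
  C: 6
  H: 6
  Cl: 1
  I: 1
  O: 1
Molecular formula: C6H6ClIO.
  M = 6(12.0) + 6(1.007825) + 34.968853 + 126.904472 + 15.994915
    = 72.000000 + 6.046950 + 34.968853 + 126.904472 + 15.994915 = 255.915190

255.9152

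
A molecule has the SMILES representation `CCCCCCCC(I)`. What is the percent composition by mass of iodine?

52.85%

Atom tally by fragment:
  CH3 → C:1 H:3
  CH2 → C:1 H:2
  CH2 → C:1 H:2
  CH2 → C:1 H:2
  CH2 → C:1 H:2
  CH2 → C:1 H:2
  CH2 → C:1 H:2
  CH2I → C:1 H:2 I:1
Element totals:
  C: 8
  H: 17
  I: 1
Molecular formula: C8H17I.
Molar mass = 240.128 g/mol.
Mass from I: 1 × 126.904 = 126.904 g/mol.
%I = 126.904 / 240.128 × 100 = 52.85%.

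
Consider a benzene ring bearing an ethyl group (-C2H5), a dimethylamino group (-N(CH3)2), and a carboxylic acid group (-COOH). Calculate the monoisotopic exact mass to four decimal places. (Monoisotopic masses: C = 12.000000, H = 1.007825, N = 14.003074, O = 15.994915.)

Atom tally by fragment:
  benzene ring core → C:6 H:6
  (− 3 ring H displaced by substituents)
  + C2H5 → C:2 H:5
  + N(CH3)2 → N:1 C:2 H:6
  + COOH → C:1 H:1 O:2
Element totals:
  C: 11
  H: 15
  N: 1
  O: 2
Molecular formula: C11H15NO2.
  M = 11(12.0) + 15(1.007825) + 14.003074 + 2(15.994915)
    = 132.000000 + 15.117375 + 14.003074 + 31.989830 = 193.110279

193.1103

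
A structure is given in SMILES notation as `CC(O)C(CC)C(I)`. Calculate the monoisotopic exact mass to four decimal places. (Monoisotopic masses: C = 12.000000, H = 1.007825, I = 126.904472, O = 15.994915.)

228.0011

Atom tally by fragment:
  CH3 → C:1 H:3
  CH(OH) → C:1 H:2 O:1
  CH(C2H5) → C:3 H:6
  CH2I → C:1 H:2 I:1
Element totals:
  C: 6
  H: 13
  I: 1
  O: 1
Molecular formula: C6H13IO.
  M = 6(12.0) + 13(1.007825) + 126.904472 + 15.994915
    = 72.000000 + 13.101725 + 126.904472 + 15.994915 = 228.001112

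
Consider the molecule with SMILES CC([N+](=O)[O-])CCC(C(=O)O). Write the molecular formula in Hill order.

C6H11NO4

Atom tally by fragment:
  CH3 → C:1 H:3
  CH(NO2) → C:1 H:1 N:1 O:2
  CH2 → C:1 H:2
  CH2 → C:1 H:2
  CH2COOH → C:2 H:3 O:2
Element totals:
  C: 6
  H: 11
  N: 1
  O: 4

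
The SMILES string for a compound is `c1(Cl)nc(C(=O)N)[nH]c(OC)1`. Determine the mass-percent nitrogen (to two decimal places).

23.93%

Atom tally by fragment:
  imidazole ring core → C:3 H:4 N:2
  (− 3 ring H displaced by substituents)
  + Cl → Cl:1
  + CONH2 → C:1 H:2 O:1 N:1
  + OCH3 → C:1 H:3 O:1
Element totals:
  C: 5
  H: 6
  Cl: 1
  N: 3
  O: 2
Molecular formula: C5H6ClN3O2.
Molar mass = 175.572 g/mol.
Mass from N: 3 × 14.007 = 42.021 g/mol.
%N = 42.021 / 175.572 × 100 = 23.93%.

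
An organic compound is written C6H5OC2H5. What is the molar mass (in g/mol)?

122.17 g/mol

Atom tally by fragment:
  benzene ring core → C:6 H:6
  (− 1 ring H displaced by substituents)
  + OC2H5 → C:2 H:5 O:1
Element totals:
  C: 8
  H: 10
  O: 1
Molecular formula: C8H10O.
  M = 8(12.011) + 10(1.008) + 15.999
    = 96.088 + 10.080 + 15.999 = 122.167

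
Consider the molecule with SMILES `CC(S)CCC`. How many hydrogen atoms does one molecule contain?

12

Atom tally by fragment:
  CH3 → C:1 H:3
  CH(SH) → C:1 H:2 S:1
  CH2 → C:1 H:2
  CH2 → C:1 H:2
  CH3 → C:1 H:3
Element totals:
  C: 5
  H: 12
  S: 1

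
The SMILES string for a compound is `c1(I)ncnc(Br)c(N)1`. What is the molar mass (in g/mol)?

299.90 g/mol

Atom tally by fragment:
  pyrimidine ring core → C:4 H:4 N:2
  (− 3 ring H displaced by substituents)
  + I → I:1
  + Br → Br:1
  + NH2 → N:1 H:2
Element totals:
  C: 4
  H: 3
  Br: 1
  I: 1
  N: 3
Molecular formula: C4H3BrIN3.
  M = 4(12.011) + 3(1.008) + 79.904 + 126.904 + 3(14.007)
    = 48.044 + 3.024 + 79.904 + 126.904 + 42.021 = 299.897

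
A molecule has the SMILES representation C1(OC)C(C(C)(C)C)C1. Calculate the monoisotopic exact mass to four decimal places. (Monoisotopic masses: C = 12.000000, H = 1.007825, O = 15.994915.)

Atom tally by fragment:
  cyclopropane ring core → C:3 H:6
  (− 2 ring H displaced by substituents)
  + OCH3 → C:1 H:3 O:1
  + C(CH3)3 → C:4 H:9
Element totals:
  C: 8
  H: 16
  O: 1
Molecular formula: C8H16O.
  M = 8(12.0) + 16(1.007825) + 15.994915
    = 96.000000 + 16.125200 + 15.994915 = 128.120115

128.1201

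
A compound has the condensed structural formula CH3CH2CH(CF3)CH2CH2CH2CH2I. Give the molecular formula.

Atom tally by fragment:
  CH3 → C:1 H:3
  CH2 → C:1 H:2
  CH(CF3) → C:2 H:1 F:3
  CH2 → C:1 H:2
  CH2 → C:1 H:2
  CH2 → C:1 H:2
  CH2I → C:1 H:2 I:1
Element totals:
  C: 8
  H: 14
  F: 3
  I: 1

C8H14F3I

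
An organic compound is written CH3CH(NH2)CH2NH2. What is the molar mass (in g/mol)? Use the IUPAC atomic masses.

74.13 g/mol

Atom tally by fragment:
  CH3 → C:1 H:3
  CH(NH2) → C:1 H:3 N:1
  CH2NH2 → C:1 H:4 N:1
Element totals:
  C: 3
  H: 10
  N: 2
Molecular formula: C3H10N2.
  M = 3(12.011) + 10(1.008) + 2(14.007)
    = 36.033 + 10.080 + 28.014 = 74.127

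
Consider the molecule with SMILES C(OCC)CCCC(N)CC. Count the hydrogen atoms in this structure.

21

Atom tally by fragment:
  C2H5OCH2 → C:3 H:7 O:1
  CH2 → C:1 H:2
  CH2 → C:1 H:2
  CH2 → C:1 H:2
  CH(NH2) → C:1 H:3 N:1
  CH2 → C:1 H:2
  CH3 → C:1 H:3
Element totals:
  C: 9
  H: 21
  N: 1
  O: 1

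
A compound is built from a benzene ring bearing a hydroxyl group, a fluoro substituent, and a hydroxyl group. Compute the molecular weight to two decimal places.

128.10 g/mol

Atom tally by fragment:
  benzene ring core → C:6 H:6
  (− 3 ring H displaced by substituents)
  + OH → O:1 H:1
  + F → F:1
  + OH → O:1 H:1
Element totals:
  C: 6
  H: 5
  F: 1
  O: 2
Molecular formula: C6H5FO2.
  M = 6(12.011) + 5(1.008) + 18.998 + 2(15.999)
    = 72.066 + 5.040 + 18.998 + 31.998 = 128.102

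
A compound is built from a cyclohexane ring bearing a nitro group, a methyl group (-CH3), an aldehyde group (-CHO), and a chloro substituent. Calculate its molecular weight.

Atom tally by fragment:
  cyclohexane ring core → C:6 H:12
  (− 4 ring H displaced by substituents)
  + NO2 → N:1 O:2
  + CH3 → C:1 H:3
  + CHO → C:1 H:1 O:1
  + Cl → Cl:1
Element totals:
  C: 8
  H: 12
  Cl: 1
  N: 1
  O: 3
Molecular formula: C8H12ClNO3.
  M = 8(12.011) + 12(1.008) + 35.45 + 14.007 + 3(15.999)
    = 96.088 + 12.096 + 35.450 + 14.007 + 47.997 = 205.638

205.64 g/mol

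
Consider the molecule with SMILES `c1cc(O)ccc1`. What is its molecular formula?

C6H6O

Atom tally by fragment:
  benzene ring core → C:6 H:6
  (− 1 ring H displaced by substituents)
  + OH → O:1 H:1
Element totals:
  C: 6
  H: 6
  O: 1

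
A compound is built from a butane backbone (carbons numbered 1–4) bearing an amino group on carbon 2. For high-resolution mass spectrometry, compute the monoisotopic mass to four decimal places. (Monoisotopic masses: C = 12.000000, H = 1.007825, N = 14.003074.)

Atom tally by fragment:
  CH3 → C:1 H:3
  CH(NH2) → C:1 H:3 N:1
  CH2 → C:1 H:2
  CH3 → C:1 H:3
Element totals:
  C: 4
  H: 11
  N: 1
Molecular formula: C4H11N.
  M = 4(12.0) + 11(1.007825) + 14.003074
    = 48.000000 + 11.086075 + 14.003074 = 73.089149

73.0891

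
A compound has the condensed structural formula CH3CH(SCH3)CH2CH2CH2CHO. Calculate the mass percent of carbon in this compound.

Atom tally by fragment:
  CH3 → C:1 H:3
  CH(SCH3) → C:2 H:4 S:1
  CH2 → C:1 H:2
  CH2 → C:1 H:2
  CH2CHO → C:2 H:3 O:1
Element totals:
  C: 7
  H: 14
  O: 1
  S: 1
Molecular formula: C7H14OS.
Molar mass = 146.248 g/mol.
Mass from C: 7 × 12.011 = 84.077 g/mol.
%C = 84.077 / 146.248 × 100 = 57.49%.

57.49%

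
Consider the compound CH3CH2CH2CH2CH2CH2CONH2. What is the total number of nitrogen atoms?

Element totals:
  C: 7
  H: 15
  N: 1
  O: 1

1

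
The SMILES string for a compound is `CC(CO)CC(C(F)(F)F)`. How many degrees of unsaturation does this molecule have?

0

Atom tally by fragment:
  CH3 → C:1 H:3
  CH(CH2OH) → C:2 H:4 O:1
  CH2 → C:1 H:2
  CH2CF3 → C:2 H:2 F:3
Element totals:
  C: 6
  H: 11
  F: 3
  O: 1
Molecular formula: C6H11F3O.
DoU = (2C + 2 + N − H − X) / 2 = (2·6 + 2 + 0 − 11 − 3) / 2 = 0.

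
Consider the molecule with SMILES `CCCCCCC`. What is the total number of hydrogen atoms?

16

Atom tally by fragment:
  CH3 → C:1 H:3
  CH2 → C:1 H:2
  CH2 → C:1 H:2
  CH2 → C:1 H:2
  CH2 → C:1 H:2
  CH2 → C:1 H:2
  CH3 → C:1 H:3
Element totals:
  C: 7
  H: 16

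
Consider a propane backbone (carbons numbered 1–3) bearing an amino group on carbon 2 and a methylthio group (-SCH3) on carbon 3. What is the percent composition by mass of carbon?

45.67%

Atom tally by fragment:
  CH3 → C:1 H:3
  CH(NH2) → C:1 H:3 N:1
  CH2SCH3 → C:2 H:5 S:1
Element totals:
  C: 4
  H: 11
  N: 1
  S: 1
Molecular formula: C4H11NS.
Molar mass = 105.199 g/mol.
Mass from C: 4 × 12.011 = 48.044 g/mol.
%C = 48.044 / 105.199 × 100 = 45.67%.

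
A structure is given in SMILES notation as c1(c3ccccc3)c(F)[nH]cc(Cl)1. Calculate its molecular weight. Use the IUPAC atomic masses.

195.62 g/mol

Atom tally by fragment:
  pyrrole ring core → C:4 H:5 N:1
  (− 3 ring H displaced by substituents)
  + C6H5 → C:6 H:5
  + F → F:1
  + Cl → Cl:1
Element totals:
  C: 10
  H: 7
  Cl: 1
  F: 1
  N: 1
Molecular formula: C10H7ClFN.
  M = 10(12.011) + 7(1.008) + 35.45 + 18.998 + 14.007
    = 120.110 + 7.056 + 35.450 + 18.998 + 14.007 = 195.621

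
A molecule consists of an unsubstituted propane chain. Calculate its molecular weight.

44.10 g/mol

Atom tally by fragment:
  CH3 → C:1 H:3
  CH2 → C:1 H:2
  CH3 → C:1 H:3
Element totals:
  C: 3
  H: 8
Molecular formula: C3H8.
  M = 3(12.011) + 8(1.008)
    = 36.033 + 8.064 = 44.097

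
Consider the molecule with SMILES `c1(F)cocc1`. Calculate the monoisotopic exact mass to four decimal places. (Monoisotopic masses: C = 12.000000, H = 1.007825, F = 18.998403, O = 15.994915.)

86.0168

Atom tally by fragment:
  furan ring core → C:4 H:4 O:1
  (− 1 ring H displaced by substituents)
  + F → F:1
Element totals:
  C: 4
  H: 3
  F: 1
  O: 1
Molecular formula: C4H3FO.
  M = 4(12.0) + 3(1.007825) + 18.998403 + 15.994915
    = 48.000000 + 3.023475 + 18.998403 + 15.994915 = 86.016793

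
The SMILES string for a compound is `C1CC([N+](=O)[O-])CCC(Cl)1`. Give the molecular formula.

C6H10ClNO2

Atom tally by fragment:
  cyclohexane ring core → C:6 H:12
  (− 2 ring H displaced by substituents)
  + NO2 → N:1 O:2
  + Cl → Cl:1
Element totals:
  C: 6
  H: 10
  Cl: 1
  N: 1
  O: 2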